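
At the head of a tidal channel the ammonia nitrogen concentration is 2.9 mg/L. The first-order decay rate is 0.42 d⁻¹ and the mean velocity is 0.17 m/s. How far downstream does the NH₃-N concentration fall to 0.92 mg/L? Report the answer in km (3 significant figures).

40.2 km

From C = C₀·e^(−kt), t = ln(C₀/C)/k = ln(2.9/0.92)/0.42 = 1.148/0.42 = 2.734 d.
Distance = v·t = 0.17 m/s × 2.362e+05 s = 4.015e+04 m = 40.15 km.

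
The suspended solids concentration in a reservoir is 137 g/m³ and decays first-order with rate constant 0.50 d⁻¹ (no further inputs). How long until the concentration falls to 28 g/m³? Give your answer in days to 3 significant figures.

3.18 d

t = ln(C₀/C)/k = ln(137/28)/0.50 = 1.588/0.50 = 3.176 d.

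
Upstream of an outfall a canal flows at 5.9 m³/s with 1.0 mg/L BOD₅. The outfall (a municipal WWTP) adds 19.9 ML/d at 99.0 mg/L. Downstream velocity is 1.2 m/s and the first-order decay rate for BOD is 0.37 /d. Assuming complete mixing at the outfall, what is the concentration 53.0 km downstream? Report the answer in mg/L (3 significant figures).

3.88 mg/L

19.9 ML/d = 0.2303 m³/s.
After complete mixing, C₀ = (0.2303·99 + 5.9·1) / 6.13 = 4.682 mg/L.
Travel time t = 5.3e+04 m / 1.2 m/s = 4.417e+04 s = 0.5112 d.
C = 4.682·exp(−0.37·0.5112) = 4.682·0.8277 = 3.875 mg/L.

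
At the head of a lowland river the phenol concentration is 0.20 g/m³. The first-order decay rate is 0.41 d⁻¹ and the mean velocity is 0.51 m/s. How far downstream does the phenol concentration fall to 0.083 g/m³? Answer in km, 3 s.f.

94.5 km

From C = C₀·e^(−kt), t = ln(C₀/C)/k = ln(0.20/0.083)/0.41 = 0.8795/0.41 = 2.145 d.
Distance = v·t = 0.51 m/s × 1.853e+05 s = 9.452e+04 m = 94.52 km.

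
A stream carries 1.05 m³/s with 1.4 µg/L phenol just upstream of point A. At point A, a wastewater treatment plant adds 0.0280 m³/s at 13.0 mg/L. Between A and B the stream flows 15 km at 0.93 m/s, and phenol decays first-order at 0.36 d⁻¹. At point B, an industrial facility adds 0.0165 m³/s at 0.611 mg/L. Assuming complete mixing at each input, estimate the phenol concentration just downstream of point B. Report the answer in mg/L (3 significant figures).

1.4 µg/L = 0.0014 mg/L.
After input A: C = (1.05·0.0014 + 0.028·13) / 1.078 = 0.339 mg/L.
Over the 15 km reach to input B (t = 1.613e+04 s = 0.1867 d), decay gives C = 0.339·exp(−0.36·0.1867) = 0.317 mg/L.
After input B: C = (1.078·0.317 + 0.0165·0.611) / 1.095 = 0.3214 mg/L.

0.321 mg/L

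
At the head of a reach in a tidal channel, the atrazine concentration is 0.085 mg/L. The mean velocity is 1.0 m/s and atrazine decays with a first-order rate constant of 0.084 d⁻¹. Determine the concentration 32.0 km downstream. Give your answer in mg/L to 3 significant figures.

Travel time t = 32.0 km / 1.0 m/s = 3.2e+04/1.0 = 3.2e+04 s = 0.3704 d.
First-order decay: C = 0.085·exp(−0.084·0.3704) = 0.085·0.9694 = 0.0824 mg/L.

0.0824 mg/L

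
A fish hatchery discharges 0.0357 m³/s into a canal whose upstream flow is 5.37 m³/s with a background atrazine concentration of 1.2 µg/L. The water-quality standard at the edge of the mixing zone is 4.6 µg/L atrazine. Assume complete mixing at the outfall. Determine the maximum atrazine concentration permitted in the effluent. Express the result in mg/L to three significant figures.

0.516 mg/L

1.2 µg/L = 0.0012 mg/L.
4.6 µg/L = 0.0046 mg/L.
Mass balance: 0.0046·5.406 = 0.0357·Cₑ + 5.37·0.0012.
Cₑ = (0.02487 − 0.006444) / 0.0357 = 0.516 mg/L.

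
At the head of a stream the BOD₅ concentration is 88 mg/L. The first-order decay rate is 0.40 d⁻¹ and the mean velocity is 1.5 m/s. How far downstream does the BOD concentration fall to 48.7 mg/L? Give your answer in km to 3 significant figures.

From C = C₀·e^(−kt), t = ln(C₀/C)/k = ln(88/48.7)/0.40 = 0.5917/0.40 = 1.479 d.
Distance = v·t = 1.5 m/s × 1.278e+05 s = 1.917e+05 m = 191.7 km.

192 km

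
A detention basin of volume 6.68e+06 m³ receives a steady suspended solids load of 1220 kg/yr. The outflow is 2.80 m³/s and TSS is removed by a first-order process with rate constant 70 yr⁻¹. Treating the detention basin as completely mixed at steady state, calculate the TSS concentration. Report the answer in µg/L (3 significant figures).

2.19 µg/L

Outflow Q = 2.80 m³/s × 3.156e+07 s/yr = 8.836e+07 m³/yr.
Steady-state CSTR mass balance: W = Q·C + k·V·C, so C = W/(Q + kV).
Q + kV = 8.836e+07 + 70·6.68e+06 = 5.56e+08 m³/yr.
C = 1220/5.56e+08 = 2.194e-06 kg/m³ = 0.002194 mg/L = 2.194 µg/L.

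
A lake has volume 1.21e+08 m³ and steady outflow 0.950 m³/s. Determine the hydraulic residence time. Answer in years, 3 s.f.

Q = 0.950 m³/s × 3.156e+07 s/yr = 2.998e+07 m³/yr.
Hydraulic residence time τ = V/Q = 1.21e+08/2.998e+07 = 4.036 yr.

4.04 yr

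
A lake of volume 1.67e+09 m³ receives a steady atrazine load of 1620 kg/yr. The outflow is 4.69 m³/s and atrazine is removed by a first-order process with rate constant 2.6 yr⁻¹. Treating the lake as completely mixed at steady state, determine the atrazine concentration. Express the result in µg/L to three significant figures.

Outflow Q = 4.69 m³/s × 3.156e+07 s/yr = 1.48e+08 m³/yr.
Steady-state CSTR mass balance: W = Q·C + k·V·C, so C = W/(Q + kV).
Q + kV = 1.48e+08 + 2.6·1.67e+09 = 4.49e+09 m³/yr.
C = 1620/4.49e+09 = 3.608e-07 kg/m³ = 0.0003608 mg/L = 0.3608 µg/L.

0.361 µg/L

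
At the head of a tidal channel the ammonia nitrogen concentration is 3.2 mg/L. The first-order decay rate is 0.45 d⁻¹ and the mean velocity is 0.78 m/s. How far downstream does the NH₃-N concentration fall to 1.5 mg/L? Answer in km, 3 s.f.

From C = C₀·e^(−kt), t = ln(C₀/C)/k = ln(3.2/1.5)/0.45 = 0.7577/0.45 = 1.684 d.
Distance = v·t = 0.78 m/s × 1.455e+05 s = 1.135e+05 m = 113.5 km.

113 km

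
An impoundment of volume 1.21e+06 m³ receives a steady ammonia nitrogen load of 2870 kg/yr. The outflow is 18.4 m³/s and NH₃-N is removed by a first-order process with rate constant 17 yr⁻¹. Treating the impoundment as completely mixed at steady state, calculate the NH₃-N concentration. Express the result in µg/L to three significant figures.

4.77 µg/L

Outflow Q = 18.4 m³/s × 3.156e+07 s/yr = 5.807e+08 m³/yr.
Steady-state CSTR mass balance: W = Q·C + k·V·C, so C = W/(Q + kV).
Q + kV = 5.807e+08 + 17·1.21e+06 = 6.012e+08 m³/yr.
C = 2870/6.012e+08 = 4.774e-06 kg/m³ = 0.004774 mg/L = 4.774 µg/L.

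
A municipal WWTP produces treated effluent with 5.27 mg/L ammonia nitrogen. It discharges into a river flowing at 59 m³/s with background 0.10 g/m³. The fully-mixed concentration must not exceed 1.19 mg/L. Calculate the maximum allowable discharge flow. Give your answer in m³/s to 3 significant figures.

Mass balance at complete mixing: C_std·(Q_w + Q_r) = Q_w·C_e + Q_r·C_b.
Rearranging, Q_w = Q_r·(C_std − C_b)/(C_e − C_std) = 59·(1.19 − 0.1) / (5.27 − 1.19) = 15.76 m³/s.

15.8 m³/s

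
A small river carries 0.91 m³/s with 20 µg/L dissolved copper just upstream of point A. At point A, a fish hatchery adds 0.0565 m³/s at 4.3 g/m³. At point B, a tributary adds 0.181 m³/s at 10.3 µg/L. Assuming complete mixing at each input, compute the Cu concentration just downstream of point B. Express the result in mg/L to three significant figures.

20 µg/L = 0.02 mg/L.
After input A: C = (0.91·0.02 + 0.0565·4.3) / 0.9665 = 0.2702 mg/L.
10.3 µg/L = 0.0103 mg/L.
After input B: C = (0.9665·0.2702 + 0.181·0.0103) / 1.147 = 0.2292 mg/L.

0.229 mg/L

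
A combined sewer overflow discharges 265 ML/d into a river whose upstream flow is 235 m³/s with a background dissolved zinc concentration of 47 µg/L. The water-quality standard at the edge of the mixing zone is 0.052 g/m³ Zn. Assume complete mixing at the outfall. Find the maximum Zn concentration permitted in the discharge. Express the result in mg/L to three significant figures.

0.435 mg/L

265 ML/d = 3.067 m³/s.
47 µg/L = 0.047 mg/L.
Mass balance: 0.052·238.1 = 3.067·Cₑ + 235·0.047.
Cₑ = (12.38 − 11.04) / 3.067 = 0.4351 mg/L.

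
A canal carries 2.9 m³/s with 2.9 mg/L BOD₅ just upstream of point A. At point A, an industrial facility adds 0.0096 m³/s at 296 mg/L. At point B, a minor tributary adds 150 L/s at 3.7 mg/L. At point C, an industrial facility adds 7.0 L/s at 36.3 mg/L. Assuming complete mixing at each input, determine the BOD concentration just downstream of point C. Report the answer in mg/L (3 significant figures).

3.93 mg/L

After input A: C = (2.9·2.9 + 0.0096·296) / 2.91 = 3.867 mg/L.
150 L/s = 0.15 m³/s.
After input B: C = (2.91·3.867 + 0.15·3.7) / 3.06 = 3.859 mg/L.
7.0 L/s = 0.007 m³/s.
After input C: C = (3.06·3.859 + 0.007·36.3) / 3.067 = 3.933 mg/L.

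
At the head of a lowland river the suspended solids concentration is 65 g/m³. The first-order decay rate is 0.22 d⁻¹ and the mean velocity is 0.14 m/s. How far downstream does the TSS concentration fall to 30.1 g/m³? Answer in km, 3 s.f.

From C = C₀·e^(−kt), t = ln(C₀/C)/k = ln(65/30.1)/0.22 = 0.7699/0.22 = 3.499 d.
Distance = v·t = 0.14 m/s × 3.023e+05 s = 4.233e+04 m = 42.33 km.

42.3 km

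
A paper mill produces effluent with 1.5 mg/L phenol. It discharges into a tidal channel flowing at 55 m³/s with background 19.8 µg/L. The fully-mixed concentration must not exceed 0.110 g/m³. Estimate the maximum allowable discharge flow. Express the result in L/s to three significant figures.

3570 L/s

19.8 µg/L = 0.0198 mg/L.
Mass balance at complete mixing: C_std·(Q_w + Q_r) = Q_w·C_e + Q_r·C_b.
Rearranging, Q_w = Q_r·(C_std − C_b)/(C_e − C_std) = 55·(0.11 − 0.0198) / (1.5 − 0.11) = 3.569 m³/s.
= 3569 L/s.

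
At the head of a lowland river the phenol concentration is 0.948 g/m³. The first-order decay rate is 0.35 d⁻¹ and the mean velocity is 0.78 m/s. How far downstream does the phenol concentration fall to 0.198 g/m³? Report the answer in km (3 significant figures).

302 km

From C = C₀·e^(−kt), t = ln(C₀/C)/k = ln(0.948/0.198)/0.35 = 1.566/0.35 = 4.475 d.
Distance = v·t = 0.78 m/s × 3.866e+05 s = 3.015e+05 m = 301.5 km.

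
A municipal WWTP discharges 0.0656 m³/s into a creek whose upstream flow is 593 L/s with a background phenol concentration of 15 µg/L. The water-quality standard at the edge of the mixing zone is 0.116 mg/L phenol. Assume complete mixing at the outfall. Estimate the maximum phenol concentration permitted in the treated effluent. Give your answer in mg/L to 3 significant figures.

593 L/s = 0.593 m³/s.
15 µg/L = 0.015 mg/L.
Mass balance: 0.116·0.6586 = 0.0656·Cₑ + 0.593·0.015.
Cₑ = (0.0764 − 0.008895) / 0.0656 = 1.029 mg/L.

1.03 mg/L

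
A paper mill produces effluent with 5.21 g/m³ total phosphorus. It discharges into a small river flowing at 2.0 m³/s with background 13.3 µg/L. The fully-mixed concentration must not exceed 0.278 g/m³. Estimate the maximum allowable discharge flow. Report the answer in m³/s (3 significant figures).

13.3 µg/L = 0.0133 mg/L.
Mass balance at complete mixing: C_std·(Q_w + Q_r) = Q_w·C_e + Q_r·C_b.
Rearranging, Q_w = Q_r·(C_std − C_b)/(C_e − C_std) = 2.0·(0.278 − 0.0133) / (5.21 − 0.278) = 0.1073 m³/s.

0.107 m³/s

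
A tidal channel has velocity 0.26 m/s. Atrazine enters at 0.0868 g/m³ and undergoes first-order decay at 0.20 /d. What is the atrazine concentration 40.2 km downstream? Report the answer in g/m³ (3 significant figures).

0.0607 g/m³

Travel time t = 40.2 km / 0.26 m/s = 4.02e+04/0.26 = 1.546e+05 s = 1.79 d.
First-order decay: C = 0.0868·exp(−0.20·1.79) = 0.0868·0.6991 = 0.06069 g/m³.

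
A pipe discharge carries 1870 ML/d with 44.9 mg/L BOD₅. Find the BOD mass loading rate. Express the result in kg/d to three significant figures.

1870 ML/d = 21.64 m³/s.
Mass flux = Q·C = 21.64 m³/s × 44.9 g/m³ = 971.8 g/s.
= 971.8 g/s × 86.4 = 8.396e+04 kg/d.

84000 kg/d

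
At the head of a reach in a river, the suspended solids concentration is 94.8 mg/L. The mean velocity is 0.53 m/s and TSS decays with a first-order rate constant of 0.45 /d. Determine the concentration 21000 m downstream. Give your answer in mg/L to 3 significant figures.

Travel time t = 21000 m / 0.53 m/s = 2.1e+04/0.53 = 3.962e+04 s = 0.4586 d.
First-order decay: C = 94.8·exp(−0.45·0.4586) = 94.8·0.8135 = 77.12 mg/L.

77.1 mg/L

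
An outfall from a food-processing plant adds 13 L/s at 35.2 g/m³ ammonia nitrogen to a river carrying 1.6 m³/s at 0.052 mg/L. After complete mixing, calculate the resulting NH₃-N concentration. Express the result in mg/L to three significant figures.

0.335 mg/L

13 L/s = 0.013 m³/s.
Flow-weighted mixing gives C = (0.013·35.2 + 1.6·0.052) / (0.013 + 1.6) = 0.5408/1.613 = 0.3353 mg/L.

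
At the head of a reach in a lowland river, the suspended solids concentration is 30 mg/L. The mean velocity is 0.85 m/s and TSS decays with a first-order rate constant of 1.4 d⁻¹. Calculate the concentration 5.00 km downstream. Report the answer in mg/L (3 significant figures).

Travel time t = 5.00 km / 0.85 m/s = 5000/0.85 = 5882 s = 0.06808 d.
First-order decay: C = 30·exp(−1.4·0.06808) = 30·0.9091 = 27.27 mg/L.

27.3 mg/L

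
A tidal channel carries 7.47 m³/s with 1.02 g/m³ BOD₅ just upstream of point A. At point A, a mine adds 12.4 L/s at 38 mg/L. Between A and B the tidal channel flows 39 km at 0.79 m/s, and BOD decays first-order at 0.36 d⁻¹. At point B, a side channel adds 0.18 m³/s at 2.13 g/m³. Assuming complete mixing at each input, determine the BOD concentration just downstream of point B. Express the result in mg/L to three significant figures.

0.910 mg/L

12.4 L/s = 0.0124 m³/s.
After input A: C = (7.47·1.02 + 0.0124·38) / 7.482 = 1.081 mg/L.
Over the 39 km reach to input B (t = 4.937e+04 s = 0.5714 d), decay gives C = 1.081·exp(−0.36·0.5714) = 0.8803 mg/L.
After input B: C = (7.482·0.8803 + 0.18·2.13) / 7.662 = 0.9096 mg/L.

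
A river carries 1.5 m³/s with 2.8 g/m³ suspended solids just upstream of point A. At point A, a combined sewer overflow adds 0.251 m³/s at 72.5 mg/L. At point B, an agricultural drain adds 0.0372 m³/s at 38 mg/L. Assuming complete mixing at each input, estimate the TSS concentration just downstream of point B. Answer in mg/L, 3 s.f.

After input A: C = (1.5·2.8 + 0.251·72.5) / 1.751 = 12.79 mg/L.
After input B: C = (1.751·12.79 + 0.0372·38) / 1.788 = 13.32 mg/L.

13.3 mg/L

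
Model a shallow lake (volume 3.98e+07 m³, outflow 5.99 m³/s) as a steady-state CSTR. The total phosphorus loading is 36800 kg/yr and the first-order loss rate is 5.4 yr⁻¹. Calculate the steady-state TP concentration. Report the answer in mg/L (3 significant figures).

0.0911 mg/L

Outflow Q = 5.99 m³/s × 3.156e+07 s/yr = 1.89e+08 m³/yr.
Steady-state CSTR mass balance: W = Q·C + k·V·C, so C = W/(Q + kV).
Q + kV = 1.89e+08 + 5.4·3.98e+07 = 4.04e+08 m³/yr.
C = 36800/4.04e+08 = 9.11e-05 kg/m³ = 0.0911 mg/L.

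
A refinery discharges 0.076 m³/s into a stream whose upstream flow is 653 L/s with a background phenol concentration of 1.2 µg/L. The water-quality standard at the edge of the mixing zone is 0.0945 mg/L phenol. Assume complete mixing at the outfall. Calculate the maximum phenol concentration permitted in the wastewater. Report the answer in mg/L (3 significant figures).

653 L/s = 0.653 m³/s.
1.2 µg/L = 0.0012 mg/L.
Mass balance: 0.0945·0.729 = 0.076·Cₑ + 0.653·0.0012.
Cₑ = (0.06889 − 0.0007836) / 0.076 = 0.8961 mg/L.

0.896 mg/L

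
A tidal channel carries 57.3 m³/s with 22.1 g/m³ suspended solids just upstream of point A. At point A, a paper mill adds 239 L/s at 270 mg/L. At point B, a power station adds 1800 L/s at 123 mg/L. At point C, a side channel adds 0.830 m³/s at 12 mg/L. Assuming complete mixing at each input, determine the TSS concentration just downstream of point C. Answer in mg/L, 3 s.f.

239 L/s = 0.239 m³/s.
After input A: C = (57.3·22.1 + 0.239·270) / 57.54 = 23.13 mg/L.
1800 L/s = 1.8 m³/s.
After input B: C = (57.54·23.13 + 1.8·123) / 59.34 = 26.16 mg/L.
After input C: C = (59.34·26.16 + 0.83·12) / 60.17 = 25.96 mg/L.

26.0 mg/L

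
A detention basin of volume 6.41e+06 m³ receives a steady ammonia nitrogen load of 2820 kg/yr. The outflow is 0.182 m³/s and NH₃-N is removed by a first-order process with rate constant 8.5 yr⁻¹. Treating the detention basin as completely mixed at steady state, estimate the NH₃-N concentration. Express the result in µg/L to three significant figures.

46.8 µg/L

Outflow Q = 0.182 m³/s × 3.156e+07 s/yr = 5.743e+06 m³/yr.
Steady-state CSTR mass balance: W = Q·C + k·V·C, so C = W/(Q + kV).
Q + kV = 5.743e+06 + 8.5·6.41e+06 = 6.023e+07 m³/yr.
C = 2820/6.023e+07 = 4.682e-05 kg/m³ = 0.04682 mg/L = 46.82 µg/L.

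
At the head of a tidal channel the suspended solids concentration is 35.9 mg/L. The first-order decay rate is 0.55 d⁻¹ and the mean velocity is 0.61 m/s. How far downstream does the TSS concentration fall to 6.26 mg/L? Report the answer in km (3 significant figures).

From C = C₀·e^(−kt), t = ln(C₀/C)/k = ln(35.9/6.26)/0.55 = 1.747/0.55 = 3.176 d.
Distance = v·t = 0.61 m/s × 2.744e+05 s = 1.674e+05 m = 167.4 km.

167 km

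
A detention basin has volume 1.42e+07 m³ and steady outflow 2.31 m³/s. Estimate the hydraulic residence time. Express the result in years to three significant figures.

Q = 2.31 m³/s × 3.156e+07 s/yr = 7.29e+07 m³/yr.
Hydraulic residence time τ = V/Q = 1.42e+07/7.29e+07 = 0.1948 yr.

0.195 yr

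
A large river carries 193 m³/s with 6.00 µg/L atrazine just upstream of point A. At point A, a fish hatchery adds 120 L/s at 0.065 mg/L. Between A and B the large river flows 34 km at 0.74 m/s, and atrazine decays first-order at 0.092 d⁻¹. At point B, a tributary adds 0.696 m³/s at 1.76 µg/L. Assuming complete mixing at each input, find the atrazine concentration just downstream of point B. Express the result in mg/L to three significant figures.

0.00573 mg/L

6.00 µg/L = 0.006 mg/L.
120 L/s = 0.12 m³/s.
After input A: C = (193·0.006 + 0.12·0.065) / 193.1 = 0.006037 mg/L.
Over the 34 km reach to input B (t = 4.595e+04 s = 0.5318 d), decay gives C = 0.006037·exp(−0.092·0.5318) = 0.005748 mg/L.
1.76 µg/L = 0.00176 mg/L.
After input B: C = (193.1·0.005748 + 0.696·0.00176) / 193.8 = 0.005734 mg/L.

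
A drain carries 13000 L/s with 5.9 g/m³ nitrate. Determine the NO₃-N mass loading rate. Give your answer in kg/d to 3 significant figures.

13000 L/s = 13 m³/s.
Mass flux = Q·C = 13 m³/s × 5.9 g/m³ = 76.7 g/s.
= 76.7 g/s × 86.4 = 6627 kg/d.

6630 kg/d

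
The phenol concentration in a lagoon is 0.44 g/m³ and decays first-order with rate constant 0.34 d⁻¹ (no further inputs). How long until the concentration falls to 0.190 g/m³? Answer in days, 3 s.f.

2.47 d

t = ln(C₀/C)/k = ln(0.44/0.190)/0.34 = 0.8398/0.34 = 2.47 d.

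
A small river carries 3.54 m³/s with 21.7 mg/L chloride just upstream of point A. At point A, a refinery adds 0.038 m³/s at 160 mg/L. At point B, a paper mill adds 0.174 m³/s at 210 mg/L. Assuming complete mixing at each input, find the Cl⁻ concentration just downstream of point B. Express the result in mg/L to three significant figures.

31.8 mg/L

After input A: C = (3.54·21.7 + 0.038·160) / 3.578 = 23.17 mg/L.
After input B: C = (3.578·23.17 + 0.174·210) / 3.752 = 31.83 mg/L.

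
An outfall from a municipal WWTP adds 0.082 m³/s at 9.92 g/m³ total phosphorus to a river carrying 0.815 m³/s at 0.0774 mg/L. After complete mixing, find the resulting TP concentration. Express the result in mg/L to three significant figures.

By mass balance at complete mixing, C = (0.082·9.92 + 0.815·0.0774) / (0.082 + 0.815) = 0.8765/0.897 = 0.9772 mg/L.

0.977 mg/L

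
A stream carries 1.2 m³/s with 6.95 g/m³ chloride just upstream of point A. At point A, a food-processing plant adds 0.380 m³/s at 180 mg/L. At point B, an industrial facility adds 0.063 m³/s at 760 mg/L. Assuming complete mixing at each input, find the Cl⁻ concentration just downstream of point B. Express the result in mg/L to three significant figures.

After input A: C = (1.2·6.95 + 0.38·180) / 1.58 = 48.57 mg/L.
After input B: C = (1.58·48.57 + 0.063·760) / 1.643 = 75.85 mg/L.

75.8 mg/L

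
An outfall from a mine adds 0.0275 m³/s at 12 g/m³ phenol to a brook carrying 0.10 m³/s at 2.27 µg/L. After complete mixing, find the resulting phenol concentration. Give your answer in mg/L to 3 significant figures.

2.59 mg/L

2.27 µg/L = 0.00227 mg/L.
By mass balance at complete mixing, C = (0.0275·12 + 0.1·0.00227) / (0.0275 + 0.1) = 0.3302/0.1275 = 2.59 mg/L.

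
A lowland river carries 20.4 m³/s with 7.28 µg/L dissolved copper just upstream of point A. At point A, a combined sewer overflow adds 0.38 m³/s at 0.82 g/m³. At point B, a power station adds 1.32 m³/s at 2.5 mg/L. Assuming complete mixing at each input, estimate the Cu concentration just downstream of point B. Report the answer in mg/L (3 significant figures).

0.170 mg/L

7.28 µg/L = 0.00728 mg/L.
After input A: C = (20.4·0.00728 + 0.38·0.82) / 20.78 = 0.02214 mg/L.
After input B: C = (20.78·0.02214 + 1.32·2.5) / 22.1 = 0.1701 mg/L.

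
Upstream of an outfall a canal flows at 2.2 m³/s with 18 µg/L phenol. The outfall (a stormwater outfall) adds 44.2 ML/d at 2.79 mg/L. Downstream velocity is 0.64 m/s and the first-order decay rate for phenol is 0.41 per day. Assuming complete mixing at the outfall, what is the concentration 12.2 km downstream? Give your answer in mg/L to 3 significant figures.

0.494 mg/L

44.2 ML/d = 0.5116 m³/s.
18 µg/L = 0.018 mg/L.
After complete mixing, C₀ = (0.5116·2.79 + 2.2·0.018) / 2.712 = 0.541 mg/L.
Travel time t = 1.22e+04 m / 0.64 m/s = 1.906e+04 s = 0.2206 d.
C = 0.541·exp(−0.41·0.2206) = 0.541·0.9135 = 0.4942 mg/L.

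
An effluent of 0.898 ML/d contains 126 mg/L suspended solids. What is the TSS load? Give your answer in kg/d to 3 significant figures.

113 kg/d

0.898 ML/d = 0.01039 m³/s.
Mass flux = Q·C = 0.01039 m³/s × 126 g/m³ = 1.31 g/s.
= 1.31 g/s × 86.4 = 113.1 kg/d.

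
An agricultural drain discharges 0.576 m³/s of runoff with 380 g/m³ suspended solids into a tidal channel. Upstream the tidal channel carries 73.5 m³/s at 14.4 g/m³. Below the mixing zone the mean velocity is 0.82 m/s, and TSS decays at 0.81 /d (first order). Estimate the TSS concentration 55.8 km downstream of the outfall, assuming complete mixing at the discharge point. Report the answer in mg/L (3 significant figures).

After complete mixing, C₀ = (0.576·380 + 73.5·14.4) / 74.08 = 17.24 mg/L.
Travel time t = 5.58e+04 m / 0.82 m/s = 6.805e+04 s = 0.7876 d.
C = 17.24·exp(−0.81·0.7876) = 17.24·0.5284 = 9.111 mg/L.

9.11 mg/L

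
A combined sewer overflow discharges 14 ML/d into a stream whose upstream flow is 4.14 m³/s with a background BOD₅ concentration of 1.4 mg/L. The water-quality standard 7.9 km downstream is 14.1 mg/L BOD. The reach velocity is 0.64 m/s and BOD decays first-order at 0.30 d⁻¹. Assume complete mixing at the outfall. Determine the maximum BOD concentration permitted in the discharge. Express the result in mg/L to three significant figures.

14 ML/d = 0.162 m³/s.
Travel time to the compliance point: t = 7900/0.64 = 1.234e+04 s = 0.1429 d; decay factor exp(−0.30·0.1429) = 0.958.
So the concentration just after mixing may be at most 14.1/0.958 = 14.72 mg/L.
Mass balance: 14.72·4.302 = 0.162·Cₑ + 4.14·1.4.
Cₑ = (63.32 − 5.796) / 0.162 = 355 mg/L.

355 mg/L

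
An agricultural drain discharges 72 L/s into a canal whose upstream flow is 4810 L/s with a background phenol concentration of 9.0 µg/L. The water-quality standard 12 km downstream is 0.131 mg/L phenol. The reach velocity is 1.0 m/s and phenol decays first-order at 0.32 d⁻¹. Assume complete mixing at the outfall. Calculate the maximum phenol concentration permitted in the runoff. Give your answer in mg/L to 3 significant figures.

8.68 mg/L

72 L/s = 0.072 m³/s.
4810 L/s = 4.81 m³/s.
9.0 µg/L = 0.009 mg/L.
Travel time to the compliance point: t = 1.2e+04/1.0 = 1.2e+04 s = 0.1389 d; decay factor exp(−0.32·0.1389) = 0.9565.
So the concentration just after mixing may be at most 0.131/0.9565 = 0.137 mg/L.
Mass balance: 0.137·4.882 = 0.072·Cₑ + 4.81·0.009.
Cₑ = (0.6686 − 0.04329) / 0.072 = 8.685 mg/L.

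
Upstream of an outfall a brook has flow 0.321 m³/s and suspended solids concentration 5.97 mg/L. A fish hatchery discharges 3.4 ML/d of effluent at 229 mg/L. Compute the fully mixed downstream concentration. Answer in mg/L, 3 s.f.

3.4 ML/d = 0.03935 m³/s.
Conservation of mass across the mixing zone: C = (0.03935·229 + 0.321·5.97) / (0.03935 + 0.321) = 10.93/0.3604 = 30.33 mg/L.

30.3 mg/L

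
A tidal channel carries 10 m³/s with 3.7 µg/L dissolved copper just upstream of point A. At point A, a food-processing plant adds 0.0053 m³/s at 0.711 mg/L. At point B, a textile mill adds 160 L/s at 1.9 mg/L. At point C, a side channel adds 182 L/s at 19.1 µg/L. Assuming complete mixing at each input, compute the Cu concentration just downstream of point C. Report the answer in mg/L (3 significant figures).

0.0337 mg/L

3.7 µg/L = 0.0037 mg/L.
After input A: C = (10·0.0037 + 0.0053·0.711) / 10.01 = 0.004075 mg/L.
160 L/s = 0.16 m³/s.
After input B: C = (10.01·0.004075 + 0.16·1.9) / 10.17 = 0.03392 mg/L.
182 L/s = 0.182 m³/s.
19.1 µg/L = 0.0191 mg/L.
After input C: C = (10.17·0.03392 + 0.182·0.0191) / 10.35 = 0.03366 mg/L.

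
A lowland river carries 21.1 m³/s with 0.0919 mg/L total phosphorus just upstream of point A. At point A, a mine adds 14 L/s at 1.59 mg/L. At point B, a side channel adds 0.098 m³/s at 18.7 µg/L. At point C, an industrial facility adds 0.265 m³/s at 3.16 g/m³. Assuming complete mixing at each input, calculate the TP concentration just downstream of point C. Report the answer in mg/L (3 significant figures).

0.130 mg/L

14 L/s = 0.014 m³/s.
After input A: C = (21.1·0.0919 + 0.014·1.59) / 21.11 = 0.09289 mg/L.
18.7 µg/L = 0.0187 mg/L.
After input B: C = (21.11·0.09289 + 0.098·0.0187) / 21.21 = 0.09255 mg/L.
After input C: C = (21.21·0.09255 + 0.265·3.16) / 21.48 = 0.1304 mg/L.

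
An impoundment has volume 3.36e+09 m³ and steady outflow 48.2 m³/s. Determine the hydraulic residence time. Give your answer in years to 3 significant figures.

Q = 48.2 m³/s × 3.156e+07 s/yr = 1.521e+09 m³/yr.
Hydraulic residence time τ = V/Q = 3.36e+09/1.521e+09 = 2.209 yr.

2.21 yr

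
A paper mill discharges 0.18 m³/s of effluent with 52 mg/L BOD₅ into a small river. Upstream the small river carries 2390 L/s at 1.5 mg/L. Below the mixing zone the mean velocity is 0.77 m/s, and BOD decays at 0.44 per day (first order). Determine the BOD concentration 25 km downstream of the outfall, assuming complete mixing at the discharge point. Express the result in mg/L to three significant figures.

4.27 mg/L

2390 L/s = 2.39 m³/s.
After complete mixing, C₀ = (0.18·52 + 2.39·1.5) / 2.57 = 5.037 mg/L.
Travel time t = 2.5e+04 m / 0.77 m/s = 3.247e+04 s = 0.3758 d.
C = 5.037·exp(−0.44·0.3758) = 5.037·0.8476 = 4.269 mg/L.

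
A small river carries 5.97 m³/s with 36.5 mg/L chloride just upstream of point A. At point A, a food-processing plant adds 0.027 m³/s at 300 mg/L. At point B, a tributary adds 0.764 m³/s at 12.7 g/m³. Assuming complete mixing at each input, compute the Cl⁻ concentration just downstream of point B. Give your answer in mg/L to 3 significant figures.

After input A: C = (5.97·36.5 + 0.027·300) / 5.997 = 37.69 mg/L.
After input B: C = (5.997·37.69 + 0.764·12.7) / 6.761 = 34.86 mg/L.

34.9 mg/L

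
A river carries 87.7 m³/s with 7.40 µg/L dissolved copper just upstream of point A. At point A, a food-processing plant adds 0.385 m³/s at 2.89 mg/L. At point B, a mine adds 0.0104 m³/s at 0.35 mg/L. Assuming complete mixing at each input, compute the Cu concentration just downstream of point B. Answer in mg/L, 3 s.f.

0.0200 mg/L

7.40 µg/L = 0.0074 mg/L.
After input A: C = (87.7·0.0074 + 0.385·2.89) / 88.09 = 0.02 mg/L.
After input B: C = (88.09·0.02 + 0.0104·0.35) / 88.1 = 0.02004 mg/L.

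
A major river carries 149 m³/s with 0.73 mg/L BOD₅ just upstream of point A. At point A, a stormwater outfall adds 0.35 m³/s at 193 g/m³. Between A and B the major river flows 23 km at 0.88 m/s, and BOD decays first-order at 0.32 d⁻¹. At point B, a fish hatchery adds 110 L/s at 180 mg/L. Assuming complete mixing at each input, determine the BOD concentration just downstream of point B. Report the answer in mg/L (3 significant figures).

1.20 mg/L

After input A: C = (149·0.73 + 0.35·193) / 149.3 = 1.181 mg/L.
Over the 23 km reach to input B (t = 2.614e+04 s = 0.3025 d), decay gives C = 1.181·exp(−0.32·0.3025) = 1.072 mg/L.
110 L/s = 0.11 m³/s.
After input B: C = (149.3·1.072 + 0.11·180) / 149.5 = 1.203 mg/L.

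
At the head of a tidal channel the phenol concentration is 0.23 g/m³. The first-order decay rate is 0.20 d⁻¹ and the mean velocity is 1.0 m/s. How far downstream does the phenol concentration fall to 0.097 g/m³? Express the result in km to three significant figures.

From C = C₀·e^(−kt), t = ln(C₀/C)/k = ln(0.23/0.097)/0.20 = 0.8634/0.20 = 4.317 d.
Distance = v·t = 1.0 m/s × 3.73e+05 s = 3.73e+05 m = 373 km.

373 km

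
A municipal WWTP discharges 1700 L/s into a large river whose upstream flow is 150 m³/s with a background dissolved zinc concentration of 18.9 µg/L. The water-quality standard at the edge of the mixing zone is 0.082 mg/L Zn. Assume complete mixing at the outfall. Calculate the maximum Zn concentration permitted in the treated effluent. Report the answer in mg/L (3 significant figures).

5.65 mg/L

1700 L/s = 1.7 m³/s.
18.9 µg/L = 0.0189 mg/L.
Mass balance: 0.082·151.7 = 1.7·Cₑ + 150·0.0189.
Cₑ = (12.44 − 2.835) / 1.7 = 5.65 mg/L.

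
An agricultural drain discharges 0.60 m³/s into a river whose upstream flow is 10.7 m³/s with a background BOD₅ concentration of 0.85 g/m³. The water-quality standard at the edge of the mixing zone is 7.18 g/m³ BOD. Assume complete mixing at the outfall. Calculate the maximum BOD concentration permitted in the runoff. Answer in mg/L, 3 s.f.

120 mg/L

Mass balance: 7.18·11.3 = 0.6·Cₑ + 10.7·0.85.
Cₑ = (81.13 − 9.095) / 0.6 = 120.1 mg/L.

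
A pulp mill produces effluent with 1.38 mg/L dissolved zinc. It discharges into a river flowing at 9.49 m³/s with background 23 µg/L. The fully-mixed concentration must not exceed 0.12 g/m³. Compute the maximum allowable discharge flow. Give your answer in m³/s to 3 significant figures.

23 µg/L = 0.023 mg/L.
Mass balance at complete mixing: C_std·(Q_w + Q_r) = Q_w·C_e + Q_r·C_b.
Rearranging, Q_w = Q_r·(C_std − C_b)/(C_e − C_std) = 9.49·(0.12 − 0.023) / (1.38 − 0.12) = 0.7306 m³/s.

0.731 m³/s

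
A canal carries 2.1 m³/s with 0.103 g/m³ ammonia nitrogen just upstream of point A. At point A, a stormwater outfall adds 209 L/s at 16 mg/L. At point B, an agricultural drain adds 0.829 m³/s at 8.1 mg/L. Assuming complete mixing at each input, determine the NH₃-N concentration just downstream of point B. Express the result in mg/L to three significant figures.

209 L/s = 0.209 m³/s.
After input A: C = (2.1·0.103 + 0.209·16) / 2.309 = 1.542 mg/L.
After input B: C = (2.309·1.542 + 0.829·8.1) / 3.138 = 3.274 mg/L.

3.27 mg/L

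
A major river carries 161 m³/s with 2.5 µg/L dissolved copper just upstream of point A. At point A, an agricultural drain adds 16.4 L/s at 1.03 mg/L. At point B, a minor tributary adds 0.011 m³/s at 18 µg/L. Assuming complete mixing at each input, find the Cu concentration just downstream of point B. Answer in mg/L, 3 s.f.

2.5 µg/L = 0.0025 mg/L.
16.4 L/s = 0.0164 m³/s.
After input A: C = (161·0.0025 + 0.0164·1.03) / 161 = 0.002605 mg/L.
18 µg/L = 0.018 mg/L.
After input B: C = (161·0.002605 + 0.011·0.018) / 161 = 0.002606 mg/L.

0.00261 mg/L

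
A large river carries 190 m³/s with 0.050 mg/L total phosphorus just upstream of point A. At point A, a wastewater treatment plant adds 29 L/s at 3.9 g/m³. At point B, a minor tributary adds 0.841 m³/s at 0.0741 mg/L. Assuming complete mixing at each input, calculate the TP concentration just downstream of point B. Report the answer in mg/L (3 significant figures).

0.0507 mg/L

29 L/s = 0.029 m³/s.
After input A: C = (190·0.05 + 0.029·3.9) / 190 = 0.05059 mg/L.
After input B: C = (190·0.05059 + 0.841·0.0741) / 190.9 = 0.05069 mg/L.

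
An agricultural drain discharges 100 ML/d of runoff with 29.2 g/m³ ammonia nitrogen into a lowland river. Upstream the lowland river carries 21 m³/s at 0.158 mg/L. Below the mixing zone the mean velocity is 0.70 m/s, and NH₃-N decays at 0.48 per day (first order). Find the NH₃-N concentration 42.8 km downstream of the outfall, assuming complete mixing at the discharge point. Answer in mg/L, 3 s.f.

1.19 mg/L

100 ML/d = 1.157 m³/s.
After complete mixing, C₀ = (1.157·29.2 + 21·0.158) / 22.16 = 1.675 mg/L.
Travel time t = 4.28e+04 m / 0.70 m/s = 6.114e+04 s = 0.7077 d.
C = 1.675·exp(−0.48·0.7077) = 1.675·0.712 = 1.193 mg/L.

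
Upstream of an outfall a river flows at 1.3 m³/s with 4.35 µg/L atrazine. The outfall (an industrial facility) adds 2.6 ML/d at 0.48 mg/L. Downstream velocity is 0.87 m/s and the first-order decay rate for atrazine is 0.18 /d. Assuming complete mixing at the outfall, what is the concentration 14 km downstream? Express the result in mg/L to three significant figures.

2.6 ML/d = 0.03009 m³/s.
4.35 µg/L = 0.00435 mg/L.
After complete mixing, C₀ = (0.03009·0.48 + 1.3·0.00435) / 1.33 = 0.01511 mg/L.
Travel time t = 1.4e+04 m / 0.87 m/s = 1.609e+04 s = 0.1862 d.
C = 0.01511·exp(−0.18·0.1862) = 0.01511·0.967 = 0.01461 mg/L.

0.0146 mg/L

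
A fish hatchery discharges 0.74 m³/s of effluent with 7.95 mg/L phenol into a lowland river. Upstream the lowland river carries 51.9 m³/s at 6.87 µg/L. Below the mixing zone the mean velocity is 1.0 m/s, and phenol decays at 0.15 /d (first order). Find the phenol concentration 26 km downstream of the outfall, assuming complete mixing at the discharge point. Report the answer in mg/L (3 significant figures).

0.113 mg/L

6.87 µg/L = 0.00687 mg/L.
After complete mixing, C₀ = (0.74·7.95 + 51.9·0.00687) / 52.64 = 0.1185 mg/L.
Travel time t = 2.6e+04 m / 1.0 m/s = 2.6e+04 s = 0.3009 d.
C = 0.1185·exp(−0.15·0.3009) = 0.1185·0.9559 = 0.1133 mg/L.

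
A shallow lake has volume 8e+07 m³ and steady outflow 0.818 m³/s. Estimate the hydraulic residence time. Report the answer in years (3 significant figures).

3.10 yr

Q = 0.818 m³/s × 3.156e+07 s/yr = 2.581e+07 m³/yr.
Hydraulic residence time τ = V/Q = 8e+07/2.581e+07 = 3.099 yr.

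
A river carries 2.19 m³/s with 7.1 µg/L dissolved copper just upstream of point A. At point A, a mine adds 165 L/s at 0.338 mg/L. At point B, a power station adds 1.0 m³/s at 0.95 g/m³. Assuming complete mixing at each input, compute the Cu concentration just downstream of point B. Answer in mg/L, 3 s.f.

0.304 mg/L

7.1 µg/L = 0.0071 mg/L.
165 L/s = 0.165 m³/s.
After input A: C = (2.19·0.0071 + 0.165·0.338) / 2.355 = 0.03028 mg/L.
After input B: C = (2.355·0.03028 + 1·0.95) / 3.355 = 0.3044 mg/L.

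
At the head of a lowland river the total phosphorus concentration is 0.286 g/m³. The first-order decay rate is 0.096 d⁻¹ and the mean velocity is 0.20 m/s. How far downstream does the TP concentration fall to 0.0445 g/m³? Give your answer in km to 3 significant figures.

335 km

From C = C₀·e^(−kt), t = ln(C₀/C)/k = ln(0.286/0.0445)/0.096 = 1.861/0.096 = 19.38 d.
Distance = v·t = 0.20 m/s × 1.674e+06 s = 3.349e+05 m = 334.9 km.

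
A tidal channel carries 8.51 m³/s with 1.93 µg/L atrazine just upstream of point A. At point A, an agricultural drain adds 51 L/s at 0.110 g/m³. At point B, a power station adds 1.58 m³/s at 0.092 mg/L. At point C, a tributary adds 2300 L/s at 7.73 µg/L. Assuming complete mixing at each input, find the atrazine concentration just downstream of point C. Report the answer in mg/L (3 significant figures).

1.93 µg/L = 0.00193 mg/L.
51 L/s = 0.051 m³/s.
After input A: C = (8.51·0.00193 + 0.051·0.11) / 8.561 = 0.002574 mg/L.
After input B: C = (8.561·0.002574 + 1.58·0.092) / 10.14 = 0.01651 mg/L.
2300 L/s = 2.3 m³/s.
7.73 µg/L = 0.00773 mg/L.
After input C: C = (10.14·0.01651 + 2.3·0.00773) / 12.44 = 0.01488 mg/L.

0.0149 mg/L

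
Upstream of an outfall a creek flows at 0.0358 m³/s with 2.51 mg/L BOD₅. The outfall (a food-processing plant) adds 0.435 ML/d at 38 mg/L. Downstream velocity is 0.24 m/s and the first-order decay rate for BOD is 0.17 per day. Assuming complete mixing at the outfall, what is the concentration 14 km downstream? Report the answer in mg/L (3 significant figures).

0.435 ML/d = 0.005035 m³/s.
After complete mixing, C₀ = (0.005035·38 + 0.0358·2.51) / 0.04083 = 6.886 mg/L.
Travel time t = 1.4e+04 m / 0.24 m/s = 5.833e+04 s = 0.6752 d.
C = 6.886·exp(−0.17·0.6752) = 6.886·0.8916 = 6.139 mg/L.

6.14 mg/L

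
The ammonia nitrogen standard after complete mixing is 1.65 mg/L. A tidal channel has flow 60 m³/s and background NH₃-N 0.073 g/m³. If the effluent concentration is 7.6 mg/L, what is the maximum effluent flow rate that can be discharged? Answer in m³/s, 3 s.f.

Mass balance at complete mixing: C_std·(Q_w + Q_r) = Q_w·C_e + Q_r·C_b.
Rearranging, Q_w = Q_r·(C_std − C_b)/(C_e − C_std) = 60·(1.65 − 0.073) / (7.6 − 1.65) = 15.9 m³/s.

15.9 m³/s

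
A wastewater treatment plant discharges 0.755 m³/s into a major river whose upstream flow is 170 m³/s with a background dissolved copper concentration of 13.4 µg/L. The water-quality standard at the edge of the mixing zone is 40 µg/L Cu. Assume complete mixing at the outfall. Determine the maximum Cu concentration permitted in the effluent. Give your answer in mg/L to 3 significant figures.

13.4 µg/L = 0.0134 mg/L.
40 µg/L = 0.04 mg/L.
Mass balance: 0.04·170.8 = 0.755·Cₑ + 170·0.0134.
Cₑ = (6.83 − 2.278) / 0.755 = 6.029 mg/L.

6.03 mg/L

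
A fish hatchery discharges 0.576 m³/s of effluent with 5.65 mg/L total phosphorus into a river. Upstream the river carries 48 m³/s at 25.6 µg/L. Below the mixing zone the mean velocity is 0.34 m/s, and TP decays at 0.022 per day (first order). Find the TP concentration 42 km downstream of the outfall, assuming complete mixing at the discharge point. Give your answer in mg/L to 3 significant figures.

0.0894 mg/L

25.6 µg/L = 0.0256 mg/L.
After complete mixing, C₀ = (0.576·5.65 + 48·0.0256) / 48.58 = 0.09229 mg/L.
Travel time t = 4.2e+04 m / 0.34 m/s = 1.235e+05 s = 1.43 d.
C = 0.09229·exp(−0.022·1.43) = 0.09229·0.969 = 0.08943 mg/L.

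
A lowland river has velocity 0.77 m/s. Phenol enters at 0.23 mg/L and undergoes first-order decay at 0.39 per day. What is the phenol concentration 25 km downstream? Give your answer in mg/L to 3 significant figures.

0.199 mg/L

Travel time t = 25 km / 0.77 m/s = 2.5e+04/0.77 = 3.247e+04 s = 0.3758 d.
First-order decay: C = 0.23·exp(−0.39·0.3758) = 0.23·0.8637 = 0.1986 mg/L.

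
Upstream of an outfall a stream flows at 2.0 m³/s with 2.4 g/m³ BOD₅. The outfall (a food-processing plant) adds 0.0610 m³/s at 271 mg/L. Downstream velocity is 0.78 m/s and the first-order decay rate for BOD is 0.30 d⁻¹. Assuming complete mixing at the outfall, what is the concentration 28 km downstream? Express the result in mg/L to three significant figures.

After complete mixing, C₀ = (0.061·271 + 2·2.4) / 2.061 = 10.35 mg/L.
Travel time t = 2.8e+04 m / 0.78 m/s = 3.59e+04 s = 0.4155 d.
C = 10.35·exp(−0.30·0.4155) = 10.35·0.8828 = 9.137 mg/L.

9.14 mg/L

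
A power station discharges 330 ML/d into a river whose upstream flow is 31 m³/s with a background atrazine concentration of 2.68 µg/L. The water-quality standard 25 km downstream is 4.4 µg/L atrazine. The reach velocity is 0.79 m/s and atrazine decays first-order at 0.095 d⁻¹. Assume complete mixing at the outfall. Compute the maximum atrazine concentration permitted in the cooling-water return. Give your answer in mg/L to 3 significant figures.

330 ML/d = 3.819 m³/s.
2.68 µg/L = 0.00268 mg/L.
4.4 µg/L = 0.0044 mg/L.
Travel time to the compliance point: t = 2.5e+04/0.79 = 3.165e+04 s = 0.3663 d; decay factor exp(−0.095·0.3663) = 0.9658.
So the concentration just after mixing may be at most 0.0044/0.9658 = 0.004556 mg/L.
Mass balance: 0.004556·34.82 = 3.819·Cₑ + 31·0.00268.
Cₑ = (0.1586 − 0.08308) / 3.819 = 0.01978 mg/L.

0.0198 mg/L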